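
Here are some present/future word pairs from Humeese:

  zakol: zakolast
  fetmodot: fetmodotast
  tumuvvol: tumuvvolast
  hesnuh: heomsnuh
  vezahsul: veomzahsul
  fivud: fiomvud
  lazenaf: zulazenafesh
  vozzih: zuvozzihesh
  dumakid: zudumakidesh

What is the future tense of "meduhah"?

zakol and vezahsul both end in -l yet inflect differently (zakolast, veomzahsul), so the final letter is not what conditions the rule; the last vowel is.
"meduhah" has last vowel 'a'. The one such stem in the data (lazenaf → zulazenafesh) adds zu- … -esh around the stem, so the same rule applies.
The other patterns: stems whose last vowel is 'o' add -ast; stems whose last vowel is 'u' insert -om- after the first vowel.
So meduhah → zumeduhahesh.

zumeduhahesh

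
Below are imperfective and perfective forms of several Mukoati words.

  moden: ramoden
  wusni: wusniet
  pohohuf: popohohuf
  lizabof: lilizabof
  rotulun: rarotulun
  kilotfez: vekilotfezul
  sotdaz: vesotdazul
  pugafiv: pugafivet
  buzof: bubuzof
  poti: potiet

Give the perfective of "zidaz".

vezidazul

rotulun and pohohuf both have last vowel 'u' yet inflect differently (rarotulun, popohohuf), so the last vowel is not what conditions the rule; the final letter is.
"zidaz" ends in -z. The stems ending in -z (kilotfez → vekilotfezul, sotdaz → vesotdazul) add ve- … -ul around the stem.
So zidaz → vezidazul.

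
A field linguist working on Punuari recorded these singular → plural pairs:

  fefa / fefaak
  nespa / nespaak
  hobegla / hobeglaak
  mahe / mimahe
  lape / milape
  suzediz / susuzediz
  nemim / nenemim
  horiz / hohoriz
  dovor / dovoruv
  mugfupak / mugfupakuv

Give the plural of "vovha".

vovhaak

fefa and mugfupak both have last vowel 'a' yet inflect differently (fefaak, mugfupakuv), so the last vowel is not what conditions the rule; the final letter is.
"vovha" ends in -a. The stems ending in -a (fefa → fefaak, nespa → nespaak, hobegla → hobeglaak) add -ak.
The other patterns: stems ending in -e add the prefix mi-; stems ending in -m or -z repeat the first consonant+vowel as a prefix; stems ending in -k or -r add -uv.
So vovha → vovhaak.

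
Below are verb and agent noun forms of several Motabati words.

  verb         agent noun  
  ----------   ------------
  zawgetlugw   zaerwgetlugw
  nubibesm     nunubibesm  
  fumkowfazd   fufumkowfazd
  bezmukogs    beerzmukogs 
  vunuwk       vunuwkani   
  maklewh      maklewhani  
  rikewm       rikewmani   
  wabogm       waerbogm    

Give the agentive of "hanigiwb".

hanigiwbani

rikewm and wabogm both end in -m yet inflect differently (rikewmani, waerbogm), so the final letter is not what conditions the rule; the second-to-last letter is.
"hanigiwb" has second-to-last letter 'w'. The stems whose second-to-last letter is 'w' (vunuwk → vunuwkani, maklewh → maklewhani, rikewm → rikewmani) add -ani.
So hanigiwb → hanigiwbani.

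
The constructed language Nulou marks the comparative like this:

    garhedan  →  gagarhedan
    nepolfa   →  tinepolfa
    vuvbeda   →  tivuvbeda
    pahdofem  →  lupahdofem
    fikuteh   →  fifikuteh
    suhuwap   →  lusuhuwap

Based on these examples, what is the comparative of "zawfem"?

garhedan and vuvbeda both have last vowel 'a' yet inflect differently (gagarhedan, tivuvbeda), so the last vowel is not what conditions the rule; the final letter is.
"zawfem" ends in -m. The one such stem in the data (pahdofem → lupahdofem) adds the prefix lu-, so the same rule applies.
The other patterns: stems ending in -h or -n repeat the first consonant+vowel as a prefix; stems ending in -a add the prefix ti-.
So zawfem → luzawfem.

luzawfem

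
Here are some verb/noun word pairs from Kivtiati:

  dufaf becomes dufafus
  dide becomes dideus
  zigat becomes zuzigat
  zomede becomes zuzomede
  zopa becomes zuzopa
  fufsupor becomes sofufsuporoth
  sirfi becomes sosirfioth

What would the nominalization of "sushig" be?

dide and zomede both end in -e yet inflect differently (dideus, zuzomede), so the final letter is not what conditions the rule; the first letter is.
"sushig" begins with s-. The one such stem in the data (sirfi → sosirfioth) adds so- … -oth around the stem, so the same rule applies.
So sushig → sosushigoth.

sosushigoth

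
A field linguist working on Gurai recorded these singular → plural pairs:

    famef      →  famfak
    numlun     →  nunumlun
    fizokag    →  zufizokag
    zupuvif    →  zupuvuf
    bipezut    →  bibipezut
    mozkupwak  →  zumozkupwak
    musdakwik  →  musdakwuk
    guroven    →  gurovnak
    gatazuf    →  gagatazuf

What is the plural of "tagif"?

taguf

"tagif" has last vowel 'i'. The stems whose last vowel is 'i' (musdakwik → musdakwuk, zupuvif → zupuvuf) change the last vowel to 'u'.
The other patterns: stems whose last vowel is 'a' add the prefix zu-; stems whose last vowel is 'e' delete the last vowel and add -ak; stems whose last vowel is 'u' repeat the first consonant+vowel as a prefix.
So tagif → taguf.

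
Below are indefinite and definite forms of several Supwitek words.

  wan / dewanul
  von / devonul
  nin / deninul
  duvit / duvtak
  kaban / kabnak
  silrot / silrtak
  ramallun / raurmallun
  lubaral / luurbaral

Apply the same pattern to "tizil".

"tizil" has 2 vowels. The stems with 2 vowels (duvit → duvtak, kaban → kabnak, silrot → silrtak) delete the last vowel and add -ak.
So tizil → tizlak.

tizlak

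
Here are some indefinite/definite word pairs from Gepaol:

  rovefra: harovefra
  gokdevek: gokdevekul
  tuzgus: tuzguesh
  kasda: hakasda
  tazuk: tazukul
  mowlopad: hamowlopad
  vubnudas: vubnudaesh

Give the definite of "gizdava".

hagizdava

tuzgus and tazuk both have last vowel 'u' yet inflect differently (tuzguesh, tazukul), so the last vowel is not what conditions the rule; the final letter is.
"gizdava" ends in -a. The stems ending in -a (rovefra → harovefra, kasda → hakasda) add the prefix ha-.
The other patterns: stems ending in -s drop the final letter and add -esh; stems ending in -k add -ul.
So gizdava → hagizdava.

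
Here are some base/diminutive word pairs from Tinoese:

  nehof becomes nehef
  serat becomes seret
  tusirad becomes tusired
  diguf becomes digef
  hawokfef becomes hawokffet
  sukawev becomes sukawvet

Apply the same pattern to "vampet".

vamptet

"vampet" has last vowel 'e'. The stems whose last vowel is 'e' (sukawev → sukawvet, hawokfef → hawokffet) delete the last vowel and add -et.
So vampet → vamptet.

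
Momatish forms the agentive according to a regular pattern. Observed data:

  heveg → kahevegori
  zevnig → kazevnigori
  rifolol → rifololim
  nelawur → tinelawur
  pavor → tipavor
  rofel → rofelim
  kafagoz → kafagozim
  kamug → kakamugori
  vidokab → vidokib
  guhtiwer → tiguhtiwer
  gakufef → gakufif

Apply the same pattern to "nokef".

nokif

"nokef" ends in -f. The one such stem in the data (gakufef → gakufif) changes the last vowel to 'i' (as does vidokab), so the same rule applies.
So nokef → nokif.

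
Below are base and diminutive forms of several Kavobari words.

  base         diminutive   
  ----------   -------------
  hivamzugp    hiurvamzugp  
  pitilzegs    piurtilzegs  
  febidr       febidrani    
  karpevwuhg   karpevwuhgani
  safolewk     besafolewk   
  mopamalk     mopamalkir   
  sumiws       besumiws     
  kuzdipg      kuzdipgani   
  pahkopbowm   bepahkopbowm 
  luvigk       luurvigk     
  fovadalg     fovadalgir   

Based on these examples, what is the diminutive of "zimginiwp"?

sumiws and pitilzegs both end in -s yet inflect differently (besumiws, piurtilzegs), so the final letter is not what conditions the rule; the second-to-last letter is.
"zimginiwp" has second-to-last letter 'w'. The stems whose second-to-last letter is 'w' (safolewk → besafolewk, pahkopbowm → bepahkopbowm, sumiws → besumiws) add the prefix be-.
The other patterns: stems whose second-to-last letter is 'g' insert -ur- after the first vowel; stems whose second-to-last letter is 'l' add -ir; stems whose second-to-last letter is 'd', 'h' or 'p' add -ani.
So zimginiwp → bezimginiwp.

bezimginiwp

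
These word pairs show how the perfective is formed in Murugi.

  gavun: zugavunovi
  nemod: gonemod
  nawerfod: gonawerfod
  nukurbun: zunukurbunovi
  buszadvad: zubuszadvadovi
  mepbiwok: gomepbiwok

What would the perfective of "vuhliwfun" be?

zuvuhliwfunovi

nemod and buszadvad both end in -d yet inflect differently (gonemod, zubuszadvadovi), so the final letter is not what conditions the rule; the last vowel is.
"vuhliwfun" has last vowel 'u'. The stems whose last vowel is 'u' (nukurbun → zunukurbunovi, gavun → zugavunovi) add zu- … -ovi around the stem.
So vuhliwfun → zuvuhliwfunovi.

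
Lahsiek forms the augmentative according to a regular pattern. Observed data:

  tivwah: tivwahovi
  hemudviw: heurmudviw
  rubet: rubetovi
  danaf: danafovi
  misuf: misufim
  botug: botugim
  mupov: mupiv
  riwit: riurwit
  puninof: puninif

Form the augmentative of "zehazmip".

zeurhazmip

puninof and danaf both end in -f yet inflect differently (puninif, danafovi), so the final letter is not what conditions the rule; the last vowel is.
"zehazmip" has last vowel 'i'. The stems whose last vowel is 'i' (riwit → riurwit, hemudviw → heurmudviw) insert -ur- after the first vowel.
The other patterns: stems whose last vowel is 'o' change the last vowel to 'i'; stems whose last vowel is 'a' or 'e' add -ovi; stems whose last vowel is 'u' add -im.
So zehazmip → zeurhazmip.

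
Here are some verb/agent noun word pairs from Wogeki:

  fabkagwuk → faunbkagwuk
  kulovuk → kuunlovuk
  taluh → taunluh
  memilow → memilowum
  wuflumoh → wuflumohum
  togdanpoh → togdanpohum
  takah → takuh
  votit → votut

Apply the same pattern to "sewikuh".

taluh and wuflumoh both end in -h yet inflect differently (taunluh, wuflumohum), so the final letter is not what conditions the rule; the last vowel is.
"sewikuh" has last vowel 'u'. The stems whose last vowel is 'u' (fabkagwuk → faunbkagwuk, kulovuk → kuunlovuk, taluh → taunluh) insert -un- after the first vowel.
The other patterns: stems whose last vowel is 'o' add -um; stems whose last vowel is 'a' or 'i' change the last vowel to 'u'.
So sewikuh → seunwikuh.

seunwikuh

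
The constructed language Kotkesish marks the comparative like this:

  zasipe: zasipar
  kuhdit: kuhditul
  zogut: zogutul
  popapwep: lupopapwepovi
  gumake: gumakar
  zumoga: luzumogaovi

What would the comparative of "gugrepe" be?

gugrepar

gumake and popapwep both have last vowel 'e' yet inflect differently (gumakar, lupopapwepovi), so the last vowel is not what conditions the rule; the final letter is.
"gugrepe" ends in -e. The stems ending in -e (gumake → gumakar, zasipe → zasipar) drop the final letter and add -ar.
The other patterns: stems ending in -t add -ul; stems ending in -a or -p add lu- … -ovi around the stem.
So gugrepe → gugrepar.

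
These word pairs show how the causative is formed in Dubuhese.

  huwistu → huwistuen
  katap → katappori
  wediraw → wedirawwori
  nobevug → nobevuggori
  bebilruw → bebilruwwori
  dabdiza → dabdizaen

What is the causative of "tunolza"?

huwistu and bebilruw both have last vowel 'u' yet inflect differently (huwistuen, bebilruwwori), so the last vowel is not what conditions the rule; whether the stem ends in a vowel or a consonant is.
"tunolza" ends in a vowel. The stems ending in a vowel (dabdiza → dabdizaen, huwistu → huwistuen) add -en.
The other pattern: stems ending in a consonant double the final consonant and add -ori.
So tunolza → tunolzaen.

tunolzaen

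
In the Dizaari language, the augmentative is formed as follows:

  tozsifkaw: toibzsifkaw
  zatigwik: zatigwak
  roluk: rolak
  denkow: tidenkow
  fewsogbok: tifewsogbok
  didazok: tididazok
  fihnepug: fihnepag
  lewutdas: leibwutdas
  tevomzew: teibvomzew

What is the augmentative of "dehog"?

tozsifkaw and denkow both end in -w yet inflect differently (toibzsifkaw, tidenkow), so the final letter is not what conditions the rule; the last vowel is.
"dehog" has last vowel 'o'. The stems whose last vowel is 'o' (didazok → tididazok, denkow → tidenkow, fewsogbok → tifewsogbok) add the prefix ti-.
The other patterns: stems whose last vowel is 'a' or 'e' insert -ib- after the first vowel; stems whose last vowel is 'i' or 'u' change the last vowel to 'a'.
So dehog → tidehog.

tidehog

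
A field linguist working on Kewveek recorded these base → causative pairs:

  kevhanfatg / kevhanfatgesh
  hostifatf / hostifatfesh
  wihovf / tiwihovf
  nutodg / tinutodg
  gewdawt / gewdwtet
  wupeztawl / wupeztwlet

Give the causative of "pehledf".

hostifatf and wihovf both end in -f yet inflect differently (hostifatfesh, tiwihovf), so the final letter is not what conditions the rule; the second-to-last letter is.
"pehledf" has second-to-last letter 'd'. The one such stem in the data (nutodg → tinutodg) adds the prefix ti-, so the same rule applies.
The other patterns: stems whose second-to-last letter is 't' add -esh; stems whose second-to-last letter is 'w' delete the last vowel and add -et.
So pehledf → tipehledf.

tipehledf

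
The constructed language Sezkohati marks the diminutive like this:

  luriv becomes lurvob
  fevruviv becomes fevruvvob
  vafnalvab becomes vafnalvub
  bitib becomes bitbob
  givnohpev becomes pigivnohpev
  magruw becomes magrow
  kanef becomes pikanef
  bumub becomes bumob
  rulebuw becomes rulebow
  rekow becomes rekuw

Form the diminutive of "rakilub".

bitib and bumub both end in -b yet inflect differently (bitbob, bumob), so the final letter is not what conditions the rule; the last vowel is.
"rakilub" has last vowel 'u'. The stems whose last vowel is 'u' (magruw → magrow, bumub → bumob, rulebuw → rulebow) change the last vowel to 'o'.
So rakilub → rakilob.

rakilob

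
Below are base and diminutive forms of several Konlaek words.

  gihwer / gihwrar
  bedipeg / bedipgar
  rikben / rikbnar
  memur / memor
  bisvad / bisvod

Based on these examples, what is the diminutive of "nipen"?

nipnar

gihwer and memur both end in -r yet inflect differently (gihwrar, memor), so the final letter is not what conditions the rule; the last vowel is.
"nipen" has last vowel 'e'. The stems whose last vowel is 'e' (gihwer → gihwrar, bedipeg → bedipgar, rikben → rikbnar) delete the last vowel and add -ar.
So nipen → nipnar.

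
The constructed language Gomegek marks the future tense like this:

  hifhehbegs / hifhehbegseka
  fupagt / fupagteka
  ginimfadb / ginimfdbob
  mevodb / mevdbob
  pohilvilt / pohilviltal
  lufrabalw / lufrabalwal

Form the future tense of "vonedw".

"vonedw" has second-to-last letter 'd'. The stems whose second-to-last letter is 'd' (ginimfadb → ginimfdbob, mevodb → mevdbob) delete the last vowel and add -ob.
So vonedw → vondwob.

vondwob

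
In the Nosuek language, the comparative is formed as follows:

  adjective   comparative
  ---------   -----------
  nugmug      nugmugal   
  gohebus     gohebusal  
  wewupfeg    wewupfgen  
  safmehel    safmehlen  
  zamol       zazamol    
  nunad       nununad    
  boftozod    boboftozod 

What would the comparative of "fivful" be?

fivfulal

"fivful" has last vowel 'u'. The stems whose last vowel is 'u' (nugmug → nugmugal, gohebus → gohebusal) add -al.
So fivful → fivfulal.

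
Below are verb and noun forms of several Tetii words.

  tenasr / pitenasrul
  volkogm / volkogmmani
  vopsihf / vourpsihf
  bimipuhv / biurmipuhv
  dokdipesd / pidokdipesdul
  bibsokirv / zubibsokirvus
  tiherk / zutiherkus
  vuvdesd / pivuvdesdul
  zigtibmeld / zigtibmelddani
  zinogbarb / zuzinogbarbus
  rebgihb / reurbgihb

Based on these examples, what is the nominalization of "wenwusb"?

piwenwusbul

rebgihb and zinogbarb both end in -b yet inflect differently (reurbgihb, zuzinogbarbus), so the final letter is not what conditions the rule; the second-to-last letter is.
"wenwusb" has second-to-last letter 's'. The stems whose second-to-last letter is 's' (vuvdesd → pivuvdesdul, dokdipesd → pidokdipesdul, tenasr → pitenasrul) add pi- … -ul around the stem.
The other patterns: stems whose second-to-last letter is 'h' insert -ur- after the first vowel; stems whose second-to-last letter is 'r' add zu- … -us around the stem; stems whose second-to-last letter is 'g' or 'l' double the final consonant and add -ani.
So wenwusb → piwenwusbul.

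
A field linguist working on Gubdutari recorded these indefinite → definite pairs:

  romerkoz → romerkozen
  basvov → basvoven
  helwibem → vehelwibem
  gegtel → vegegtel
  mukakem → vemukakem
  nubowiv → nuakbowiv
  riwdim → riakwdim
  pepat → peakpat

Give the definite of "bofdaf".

"bofdaf" has last vowel 'a'. The one such stem in the data (pepat → peakpat) inserts -ak- after the first vowel (as do nubowiv, riwdim), so the same rule applies.
The other patterns: stems whose last vowel is 'o' add -en; stems whose last vowel is 'e' add the prefix ve-.
So bofdaf → boakfdaf.

boakfdaf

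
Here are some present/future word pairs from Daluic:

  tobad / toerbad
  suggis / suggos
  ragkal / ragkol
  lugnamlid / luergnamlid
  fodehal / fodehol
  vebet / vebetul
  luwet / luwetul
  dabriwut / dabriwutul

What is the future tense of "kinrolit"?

kinrolitul

tobad and fodehal both have last vowel 'a' yet inflect differently (toerbad, fodehol), so the last vowel is not what conditions the rule; the final letter is.
"kinrolit" ends in -t. The stems ending in -t (luwet → luwetul, vebet → vebetul, dabriwut → dabriwutul) add -ul.
The other patterns: stems ending in -d insert -er- after the first vowel; stems ending in -l or -s change the last vowel to 'o'.
So kinrolit → kinrolitul.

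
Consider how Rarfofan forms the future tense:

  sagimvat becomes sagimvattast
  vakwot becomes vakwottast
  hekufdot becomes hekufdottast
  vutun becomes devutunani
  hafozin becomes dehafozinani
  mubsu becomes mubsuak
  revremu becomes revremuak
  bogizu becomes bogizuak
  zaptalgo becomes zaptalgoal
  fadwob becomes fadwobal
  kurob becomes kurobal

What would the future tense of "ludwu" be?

ludwuak

vutun and mubsu both have last vowel 'u' yet inflect differently (devutunani, mubsuak), so the last vowel is not what conditions the rule; the final letter is.
"ludwu" ends in -u. The stems ending in -u (mubsu → mubsuak, revremu → revremuak, bogizu → bogizuak) add -ak.
The other patterns: stems ending in -t double the final consonant and add -ast; stems ending in -n add de- … -ani around the stem; stems ending in -b or -o add -al.
So ludwu → ludwuak.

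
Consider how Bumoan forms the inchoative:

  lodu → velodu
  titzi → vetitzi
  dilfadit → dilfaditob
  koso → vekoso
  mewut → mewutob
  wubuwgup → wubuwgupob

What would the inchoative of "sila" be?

mewut and lodu both have last vowel 'u' yet inflect differently (mewutob, velodu), so the last vowel is not what conditions the rule; whether the stem ends in a vowel or a consonant is.
"sila" ends in a vowel. The stems ending in a vowel (lodu → velodu, titzi → vetitzi, koso → vekoso) add the prefix ve-.
So sila → vesila.

vesila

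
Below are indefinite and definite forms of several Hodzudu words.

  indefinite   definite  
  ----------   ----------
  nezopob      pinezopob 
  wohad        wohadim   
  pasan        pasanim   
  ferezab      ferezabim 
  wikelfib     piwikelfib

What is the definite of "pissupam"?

pissupamim

"pissupam" has last vowel 'a'. The stems whose last vowel is 'a' (wohad → wohadim, ferezab → ferezabim, pasan → pasanim) add -im.
The other pattern: stems whose last vowel is 'i' or 'o' add the prefix pi-.
So pissupam → pissupamim.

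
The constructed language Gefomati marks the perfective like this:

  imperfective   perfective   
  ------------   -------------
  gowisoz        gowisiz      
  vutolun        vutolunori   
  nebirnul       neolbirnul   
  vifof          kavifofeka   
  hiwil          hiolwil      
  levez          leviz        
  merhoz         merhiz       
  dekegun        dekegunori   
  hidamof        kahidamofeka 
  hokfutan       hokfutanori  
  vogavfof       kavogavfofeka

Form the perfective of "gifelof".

kagifelofeka

"gifelof" ends in -f. The stems ending in -f (vogavfof → kavogavfofeka, vifof → kavifofeka, hidamof → kahidamofeka) add ka- … -eka around the stem.
So gifelof → kagifelofeka.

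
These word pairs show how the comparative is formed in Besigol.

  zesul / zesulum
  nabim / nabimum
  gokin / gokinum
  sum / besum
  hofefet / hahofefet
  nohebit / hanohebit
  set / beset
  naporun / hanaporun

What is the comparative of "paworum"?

hapaworum

"paworum" has 3 vowels. The stems with 3 vowels (nohebit → hanohebit, naporun → hanaporun, hofefet → hahofefet) add the prefix ha-.
So paworum → hapaworum.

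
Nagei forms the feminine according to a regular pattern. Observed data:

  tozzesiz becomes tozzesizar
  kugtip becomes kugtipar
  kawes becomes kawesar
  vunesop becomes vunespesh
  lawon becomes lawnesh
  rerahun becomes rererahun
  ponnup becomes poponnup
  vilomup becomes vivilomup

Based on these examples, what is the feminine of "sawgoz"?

kugtip and vunesop both end in -p yet inflect differently (kugtipar, vunespesh), so the final letter is not what conditions the rule; the last vowel is.
"sawgoz" has last vowel 'o'. The stems whose last vowel is 'o' (vunesop → vunespesh, lawon → lawnesh) delete the last vowel and add -esh.
The other patterns: stems whose last vowel is 'e' or 'i' add -ar; stems whose last vowel is 'u' repeat the first consonant+vowel as a prefix.
So sawgoz → sawgzesh.

sawgzesh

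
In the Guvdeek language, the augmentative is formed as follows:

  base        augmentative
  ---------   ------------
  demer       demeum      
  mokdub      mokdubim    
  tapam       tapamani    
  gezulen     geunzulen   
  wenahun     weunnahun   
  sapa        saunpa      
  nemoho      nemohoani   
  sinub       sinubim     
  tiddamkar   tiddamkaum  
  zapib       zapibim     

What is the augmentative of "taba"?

taunba

tapam and tiddamkar both have last vowel 'a' yet inflect differently (tapamani, tiddamkaum), so the last vowel is not what conditions the rule; the final letter is.
"taba" ends in -a. The one such stem in the data (sapa → saunpa) inserts -un- after the first vowel (as do wenahun, gezulen), so the same rule applies.
The other patterns: stems ending in -m or -o add -ani; stems ending in -b add -im; stems ending in -r drop the final letter and add -um.
So taba → taunba.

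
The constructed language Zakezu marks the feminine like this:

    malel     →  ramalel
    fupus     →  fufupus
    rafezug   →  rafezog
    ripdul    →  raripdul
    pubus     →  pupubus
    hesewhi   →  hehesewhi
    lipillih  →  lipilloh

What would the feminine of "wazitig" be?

"wazitig" ends in -g. The one such stem in the data (rafezug → rafezog) changes the last vowel to 'o' (as does lipillih), so the same rule applies.
The other patterns: stems ending in -i or -s repeat the first consonant+vowel as a prefix; stems ending in -l add the prefix ra-.
So wazitig → wazitog.

wazitog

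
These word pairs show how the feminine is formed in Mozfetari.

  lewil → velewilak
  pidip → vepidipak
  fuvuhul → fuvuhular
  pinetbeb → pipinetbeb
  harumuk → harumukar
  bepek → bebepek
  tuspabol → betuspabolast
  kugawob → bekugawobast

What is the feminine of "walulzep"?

wawalulzep

bepek and harumuk both end in -k yet inflect differently (bebepek, harumukar), so the final letter is not what conditions the rule; the last vowel is.
"walulzep" has last vowel 'e'. The stems whose last vowel is 'e' (bepek → bebepek, pinetbeb → pipinetbeb) repeat the first consonant+vowel as a prefix.
The other patterns: stems whose last vowel is 'i' add ve- … -ak around the stem; stems whose last vowel is 'u' add -ar; stems whose last vowel is 'o' add be- … -ast around the stem.
So walulzep → wawalulzep.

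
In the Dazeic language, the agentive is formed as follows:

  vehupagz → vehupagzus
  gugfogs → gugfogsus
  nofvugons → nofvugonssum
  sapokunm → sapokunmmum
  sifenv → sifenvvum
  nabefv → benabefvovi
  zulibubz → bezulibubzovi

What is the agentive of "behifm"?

bebehifmovi

gugfogs and nofvugons both end in -s yet inflect differently (gugfogsus, nofvugonssum), so the final letter is not what conditions the rule; the second-to-last letter is.
"behifm" has second-to-last letter 'f'. The one such stem in the data (nabefv → benabefvovi) adds be- … -ovi around the stem, so the same rule applies.
The other patterns: stems whose second-to-last letter is 'g' add -us; stems whose second-to-last letter is 'n' double the final consonant and add -um.
So behifm → bebehifmovi.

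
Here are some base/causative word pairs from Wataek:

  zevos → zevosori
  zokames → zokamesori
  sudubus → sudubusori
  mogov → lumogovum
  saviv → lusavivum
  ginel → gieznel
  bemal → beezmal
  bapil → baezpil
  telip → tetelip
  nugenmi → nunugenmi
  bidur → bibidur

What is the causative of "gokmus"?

zevos and mogov both have last vowel 'o' yet inflect differently (zevosori, lumogovum), so the last vowel is not what conditions the rule; the final letter is.
"gokmus" ends in -s. The stems ending in -s (zevos → zevosori, zokames → zokamesori, sudubus → sudubusori) add -ori.
The other patterns: stems ending in -v add lu- … -um around the stem; stems ending in -l insert -ez- after the first vowel; stems ending in -i, -p or -r repeat the first consonant+vowel as a prefix.
So gokmus → gokmusori.

gokmusori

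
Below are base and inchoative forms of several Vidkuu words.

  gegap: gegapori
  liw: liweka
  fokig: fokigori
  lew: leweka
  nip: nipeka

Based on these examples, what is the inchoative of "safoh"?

safohori

nip and gegap both end in -p yet inflect differently (nipeka, gegapori), so the final letter is not what conditions the rule; the number of vowels is.
"safoh" has 2 vowels. The stems with 2 vowels (fokig → fokigori, gegap → gegapori) add -ori.
So safoh → safohori.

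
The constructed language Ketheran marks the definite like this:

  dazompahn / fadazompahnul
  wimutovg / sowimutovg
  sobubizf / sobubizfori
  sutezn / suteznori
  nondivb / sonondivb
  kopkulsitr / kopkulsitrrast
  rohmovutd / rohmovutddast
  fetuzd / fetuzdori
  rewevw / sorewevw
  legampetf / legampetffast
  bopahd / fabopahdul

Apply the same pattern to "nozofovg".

sonozofovg

sutezn and dazompahn both end in -n yet inflect differently (suteznori, fadazompahnul), so the final letter is not what conditions the rule; the second-to-last letter is.
"nozofovg" has second-to-last letter 'v'. The stems whose second-to-last letter is 'v' (wimutovg → sowimutovg, nondivb → sonondivb, rewevw → sorewevw) add the prefix so-.
So nozofovg → sonozofovg.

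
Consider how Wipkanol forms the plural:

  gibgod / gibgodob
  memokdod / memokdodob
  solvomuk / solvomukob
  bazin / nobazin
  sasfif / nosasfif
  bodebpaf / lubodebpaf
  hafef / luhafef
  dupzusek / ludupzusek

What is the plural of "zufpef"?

luzufpef

sasfif and bodebpaf both end in -f yet inflect differently (nosasfif, lubodebpaf), so the final letter is not what conditions the rule; the last vowel is.
"zufpef" has last vowel 'e'. The stems whose last vowel is 'e' (hafef → luhafef, dupzusek → ludupzusek) add the prefix lu-.
So zufpef → luzufpef.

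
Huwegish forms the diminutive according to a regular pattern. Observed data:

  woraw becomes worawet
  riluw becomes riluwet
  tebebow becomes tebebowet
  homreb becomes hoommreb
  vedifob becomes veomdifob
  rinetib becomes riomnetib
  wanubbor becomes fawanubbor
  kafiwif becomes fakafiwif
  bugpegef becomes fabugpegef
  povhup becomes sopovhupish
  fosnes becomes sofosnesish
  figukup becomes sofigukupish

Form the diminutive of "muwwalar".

famuwwalar

"muwwalar" ends in -r. The one such stem in the data (wanubbor → fawanubbor) adds the prefix fa-, so the same rule applies.
The other patterns: stems ending in -w add -et; stems ending in -b insert -om- after the first vowel; stems ending in -p or -s add so- … -ish around the stem.
So muwwalar → famuwwalar.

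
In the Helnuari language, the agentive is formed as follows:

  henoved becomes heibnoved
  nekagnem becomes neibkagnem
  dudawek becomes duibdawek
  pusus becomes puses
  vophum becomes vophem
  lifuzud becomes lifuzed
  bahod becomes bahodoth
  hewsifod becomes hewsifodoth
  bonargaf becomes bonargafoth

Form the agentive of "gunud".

nekagnem and vophum both end in -m yet inflect differently (neibkagnem, vophem), so the final letter is not what conditions the rule; the last vowel is.
"gunud" has last vowel 'u'. The stems whose last vowel is 'u' (pusus → puses, vophum → vophem, lifuzud → lifuzed) change the last vowel to 'e'.
The other patterns: stems whose last vowel is 'e' insert -ib- after the first vowel; stems whose last vowel is 'a' or 'o' add -oth.
So gunud → guned.

guned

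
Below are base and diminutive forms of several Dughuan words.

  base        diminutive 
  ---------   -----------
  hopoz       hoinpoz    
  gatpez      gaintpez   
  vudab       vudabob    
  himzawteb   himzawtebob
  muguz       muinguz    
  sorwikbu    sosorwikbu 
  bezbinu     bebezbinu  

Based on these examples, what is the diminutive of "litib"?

litibob

himzawteb and gatpez both have last vowel 'e' yet inflect differently (himzawtebob, gaintpez), so the last vowel is not what conditions the rule; the final letter is.
"litib" ends in -b. The stems ending in -b (himzawteb → himzawtebob, vudab → vudabob) add -ob.
So litib → litibob.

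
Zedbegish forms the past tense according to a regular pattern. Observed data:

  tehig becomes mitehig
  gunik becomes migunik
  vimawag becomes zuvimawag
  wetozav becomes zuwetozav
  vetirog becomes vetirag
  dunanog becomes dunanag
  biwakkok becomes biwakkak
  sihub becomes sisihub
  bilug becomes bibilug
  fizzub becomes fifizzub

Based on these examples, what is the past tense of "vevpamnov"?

vevpamnav

tehig and vimawag both end in -g yet inflect differently (mitehig, zuvimawag), so the final letter is not what conditions the rule; the last vowel is.
"vevpamnov" has last vowel 'o'. The stems whose last vowel is 'o' (vetirog → vetirag, dunanog → dunanag, biwakkok → biwakkak) change the last vowel to 'a'.
The other patterns: stems whose last vowel is 'i' add the prefix mi-; stems whose last vowel is 'a' add the prefix zu-; stems whose last vowel is 'u' repeat the first consonant+vowel as a prefix.
So vevpamnov → vevpamnav.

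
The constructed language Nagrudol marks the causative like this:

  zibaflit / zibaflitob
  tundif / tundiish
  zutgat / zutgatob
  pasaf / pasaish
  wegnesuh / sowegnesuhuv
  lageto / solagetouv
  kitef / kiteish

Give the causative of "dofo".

zutgat and pasaf both have last vowel 'a' yet inflect differently (zutgatob, pasaish), so the last vowel is not what conditions the rule; the final letter is.
"dofo" ends in -o. The one such stem in the data (lageto → solagetouv) adds so- … -uv around the stem, so the same rule applies.
So dofo → sodofouv.

sodofouv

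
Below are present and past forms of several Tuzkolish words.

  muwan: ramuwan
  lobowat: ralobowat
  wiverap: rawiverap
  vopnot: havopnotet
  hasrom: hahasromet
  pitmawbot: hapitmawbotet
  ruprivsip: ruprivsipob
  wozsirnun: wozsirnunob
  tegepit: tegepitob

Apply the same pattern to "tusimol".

hatusimolet

lobowat and vopnot both end in -t yet inflect differently (ralobowat, havopnotet), so the final letter is not what conditions the rule; the last vowel is.
"tusimol" has last vowel 'o'. The stems whose last vowel is 'o' (vopnot → havopnotet, hasrom → hahasromet, pitmawbot → hapitmawbotet) add ha- … -et around the stem.
The other patterns: stems whose last vowel is 'a' add the prefix ra-; stems whose last vowel is 'i' or 'u' add -ob.
So tusimol → hatusimolet.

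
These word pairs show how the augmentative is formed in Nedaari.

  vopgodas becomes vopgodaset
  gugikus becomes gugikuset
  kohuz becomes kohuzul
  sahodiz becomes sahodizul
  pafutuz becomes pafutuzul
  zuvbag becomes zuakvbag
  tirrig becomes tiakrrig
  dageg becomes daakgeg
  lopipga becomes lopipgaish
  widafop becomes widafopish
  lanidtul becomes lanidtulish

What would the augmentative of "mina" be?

gugikus and kohuz both have last vowel 'u' yet inflect differently (gugikuset, kohuzul), so the last vowel is not what conditions the rule; the final letter is.
"mina" ends in -a. The one such stem in the data (lopipga → lopipgaish) adds -ish, so the same rule applies.
The other patterns: stems ending in -s add -et; stems ending in -z add -ul; stems ending in -g insert -ak- after the first vowel.
So mina → minaish.

minaish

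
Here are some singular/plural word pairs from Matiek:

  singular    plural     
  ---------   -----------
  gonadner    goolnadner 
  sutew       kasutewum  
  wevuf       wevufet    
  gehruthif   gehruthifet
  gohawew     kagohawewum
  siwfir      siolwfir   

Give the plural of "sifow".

kasifowum

gohawew and gonadner both have last vowel 'e' yet inflect differently (kagohawewum, goolnadner), so the last vowel is not what conditions the rule; the final letter is.
"sifow" ends in -w. The stems ending in -w (gohawew → kagohawewum, sutew → kasutewum) add ka- … -um around the stem.
The other patterns: stems ending in -f add -et; stems ending in -r insert -ol- after the first vowel.
So sifow → kasifowum.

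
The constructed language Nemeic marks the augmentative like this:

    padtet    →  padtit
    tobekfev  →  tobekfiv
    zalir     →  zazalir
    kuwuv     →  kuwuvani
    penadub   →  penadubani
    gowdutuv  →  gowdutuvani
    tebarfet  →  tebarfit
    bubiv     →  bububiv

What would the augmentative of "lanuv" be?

lanuvani

tobekfev and kuwuv both end in -v yet inflect differently (tobekfiv, kuwuvani), so the final letter is not what conditions the rule; the last vowel is.
"lanuv" has last vowel 'u'. The stems whose last vowel is 'u' (kuwuv → kuwuvani, gowdutuv → gowdutuvani, penadub → penadubani) add -ani.
The other patterns: stems whose last vowel is 'e' change the last vowel to 'i'; stems whose last vowel is 'i' repeat the first consonant+vowel as a prefix.
So lanuv → lanuvani.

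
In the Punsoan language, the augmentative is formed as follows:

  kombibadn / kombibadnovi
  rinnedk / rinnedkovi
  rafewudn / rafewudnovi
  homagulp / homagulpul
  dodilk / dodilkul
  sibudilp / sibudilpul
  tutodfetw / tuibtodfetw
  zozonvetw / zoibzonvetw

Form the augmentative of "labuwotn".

laibbuwotn

rinnedk and dodilk both end in -k yet inflect differently (rinnedkovi, dodilkul), so the final letter is not what conditions the rule; the second-to-last letter is.
"labuwotn" has second-to-last letter 't'. The stems whose second-to-last letter is 't' (tutodfetw → tuibtodfetw, zozonvetw → zoibzonvetw) insert -ib- after the first vowel.
The other patterns: stems whose second-to-last letter is 'd' add -ovi; stems whose second-to-last letter is 'l' add -ul.
So labuwotn → laibbuwotn.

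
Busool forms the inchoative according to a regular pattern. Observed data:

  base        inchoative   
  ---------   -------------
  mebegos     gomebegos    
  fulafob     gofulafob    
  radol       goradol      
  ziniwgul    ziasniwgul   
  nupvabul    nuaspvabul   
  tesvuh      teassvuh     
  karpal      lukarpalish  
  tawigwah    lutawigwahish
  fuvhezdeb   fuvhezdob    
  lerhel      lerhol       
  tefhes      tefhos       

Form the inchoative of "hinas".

luhinasish

"hinas" has last vowel 'a'. The stems whose last vowel is 'a' (karpal → lukarpalish, tawigwah → lutawigwahish) add lu- … -ish around the stem.
The other patterns: stems whose last vowel is 'o' add the prefix go-; stems whose last vowel is 'u' insert -as- after the first vowel; stems whose last vowel is 'e' change the last vowel to 'o'.
So hinas → luhinasish.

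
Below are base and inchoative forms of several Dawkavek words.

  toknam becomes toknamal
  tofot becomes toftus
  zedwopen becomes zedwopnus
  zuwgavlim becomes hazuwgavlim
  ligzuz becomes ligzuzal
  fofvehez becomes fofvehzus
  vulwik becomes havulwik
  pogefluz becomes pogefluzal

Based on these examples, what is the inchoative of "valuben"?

zuwgavlim and toknam both end in -m yet inflect differently (hazuwgavlim, toknamal), so the final letter is not what conditions the rule; the last vowel is.
"valuben" has last vowel 'e'. The stems whose last vowel is 'e' (fofvehez → fofvehzus, zedwopen → zedwopnus) delete the last vowel and add -us.
So valuben → valubnus.

valubnus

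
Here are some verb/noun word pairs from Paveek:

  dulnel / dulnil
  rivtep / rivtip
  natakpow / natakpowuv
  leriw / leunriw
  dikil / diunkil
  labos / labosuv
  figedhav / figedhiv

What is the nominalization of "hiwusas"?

hiwusis

leriw and natakpow both end in -w yet inflect differently (leunriw, natakpowuv), so the final letter is not what conditions the rule; the last vowel is.
"hiwusas" has last vowel 'a'. The one such stem in the data (figedhav → figedhiv) changes the last vowel to 'i' (as do rivtep, dulnel), so the same rule applies.
So hiwusas → hiwusis.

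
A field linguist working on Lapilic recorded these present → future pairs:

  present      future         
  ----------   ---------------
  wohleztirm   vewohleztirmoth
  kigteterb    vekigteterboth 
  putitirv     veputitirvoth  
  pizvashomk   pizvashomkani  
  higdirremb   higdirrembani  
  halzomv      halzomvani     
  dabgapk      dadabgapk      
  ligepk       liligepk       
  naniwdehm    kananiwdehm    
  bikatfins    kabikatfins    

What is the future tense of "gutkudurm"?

kigteterb and higdirremb both end in -b yet inflect differently (vekigteterboth, higdirrembani), so the final letter is not what conditions the rule; the second-to-last letter is.
"gutkudurm" has second-to-last letter 'r'. The stems whose second-to-last letter is 'r' (wohleztirm → vewohleztirmoth, kigteterb → vekigteterboth, putitirv → veputitirvoth) add ve- … -oth around the stem.
The other patterns: stems whose second-to-last letter is 'm' add -ani; stems whose second-to-last letter is 'p' repeat the first consonant+vowel as a prefix; stems whose second-to-last letter is 'h' or 'n' add the prefix ka-.
So gutkudurm → vegutkudurmoth.

vegutkudurmoth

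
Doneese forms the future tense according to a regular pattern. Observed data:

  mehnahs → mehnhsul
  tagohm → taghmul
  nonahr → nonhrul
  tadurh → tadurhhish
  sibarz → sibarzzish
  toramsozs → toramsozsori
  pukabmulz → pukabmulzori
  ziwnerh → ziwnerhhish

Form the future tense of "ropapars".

ropaparssish

"ropapars" has second-to-last letter 'r'. The stems whose second-to-last letter is 'r' (tadurh → tadurhhish, sibarz → sibarzzish, ziwnerh → ziwnerhhish) double the final consonant and add -ish.
The other patterns: stems whose second-to-last letter is 'h' delete the last vowel and add -ul; stems whose second-to-last letter is 'l' or 'z' add -ori.
So ropapars → ropaparssish.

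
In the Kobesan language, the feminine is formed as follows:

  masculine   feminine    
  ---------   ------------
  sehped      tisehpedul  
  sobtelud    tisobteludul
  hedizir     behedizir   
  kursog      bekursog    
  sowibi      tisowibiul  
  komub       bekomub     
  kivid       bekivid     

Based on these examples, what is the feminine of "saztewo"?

tisaztewoul

"saztewo" begins with s-. The stems beginning with s- (sowibi → tisowibiul, sobtelud → tisobteludul, sehped → tisehpedul) add ti- … -ul around the stem.
The other pattern: stems beginning with h- or k- add the prefix be-.
So saztewo → tisaztewoul.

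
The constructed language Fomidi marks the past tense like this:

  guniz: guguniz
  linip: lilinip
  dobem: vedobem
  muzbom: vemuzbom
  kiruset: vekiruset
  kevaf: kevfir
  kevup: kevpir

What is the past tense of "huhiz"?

huhuhiz

"huhiz" has last vowel 'i'. The stems whose last vowel is 'i' (guniz → guguniz, linip → lilinip) repeat the first consonant+vowel as a prefix.
The other patterns: stems whose last vowel is 'e' or 'o' add the prefix ve-; stems whose last vowel is 'a' or 'u' delete the last vowel and add -ir.
So huhiz → huhuhiz.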